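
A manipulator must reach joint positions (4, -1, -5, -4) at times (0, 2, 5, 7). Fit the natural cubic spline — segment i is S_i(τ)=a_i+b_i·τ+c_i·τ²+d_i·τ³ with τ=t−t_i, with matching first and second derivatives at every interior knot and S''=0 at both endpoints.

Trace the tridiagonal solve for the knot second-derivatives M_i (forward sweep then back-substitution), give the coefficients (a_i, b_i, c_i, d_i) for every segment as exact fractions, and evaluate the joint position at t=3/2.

  seg 0: a=4 b=-1439/546 c=0 d=37/1092
  seg 1: a=-1 b=-1217/546 c=37/182 d=2/63
  seg 2: a=-5 b=-83/546 c=89/182 d=-89/1092
S(3/2) = 67/416

Δ: Δ0=-5/2, Δ1=-4/3, Δ2=1/2
row 1: diag=10, rhs=7; c'=3/10, d'=7/10
row 2: denom=10−3·3/10=91/10; d'=(11−3·7/10)/(91/10)=89/91
back: M2=89/91
back: M1=7/10−3/10·89/91=37/91
M: M0=0, M1=37/91, M2=89/91, M3=0
seg 0: a=4, c=M0/2=0, d=(M1−M0)/(6·2)=37/1092, b=Δ0−h0·(2M0+M1)/6=-1439/546
seg 1: a=-1, c=M1/2=37/182, d=(M2−M1)/(6·3)=2/63, b=Δ1−h1·(2M1+M2)/6=-1217/546
seg 2: a=-5, c=M2/2=89/182, d=(M3−M2)/(6·2)=-89/1092, b=Δ2−h2·(2M2+M3)/6=-83/546
t_q=3/2 → seg 0, τ=3/2; S=4+-1439/546·τ+0·τ²+37/1092·τ³=67/416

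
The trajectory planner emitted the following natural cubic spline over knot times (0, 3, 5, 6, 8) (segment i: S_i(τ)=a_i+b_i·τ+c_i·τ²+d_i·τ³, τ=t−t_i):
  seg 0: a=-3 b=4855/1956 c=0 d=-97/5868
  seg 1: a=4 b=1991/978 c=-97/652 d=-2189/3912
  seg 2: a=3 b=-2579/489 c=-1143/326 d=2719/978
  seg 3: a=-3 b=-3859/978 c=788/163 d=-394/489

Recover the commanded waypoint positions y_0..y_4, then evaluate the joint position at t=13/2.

y_0=-3 y_1=4 y_2=3 y_3=-3 y_4=2
S(13/2) = -630/163

y_0 = S_0(0) = a_0 = -3
y_1 = S_1(0) = a_1 = 4
y_2 = S_2(0) = a_2 = 3
y_3 = S_3(0) = a_3 = -3
y_4 = S_3(2) = 2
t_q=13/2 is in segment 3 (τ=1/2); S_3(τ)=-630/163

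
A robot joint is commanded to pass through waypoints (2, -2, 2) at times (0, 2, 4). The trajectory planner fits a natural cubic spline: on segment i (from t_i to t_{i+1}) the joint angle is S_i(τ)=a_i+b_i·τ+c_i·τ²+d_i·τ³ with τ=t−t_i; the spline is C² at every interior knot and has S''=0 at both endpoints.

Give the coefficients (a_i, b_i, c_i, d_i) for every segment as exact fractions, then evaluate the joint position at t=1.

  seg 0: a=2 b=-3 c=0 d=1/4
  seg 1: a=-2 b=0 c=3/2 d=-1/4
S(1) = -3/4

Δ: Δ0=-2, Δ1=2
row 1: diag=8, rhs=24; c'=1/4, d'=3
back: M1=3
M: M0=0, M1=3, M2=0
seg 0: a=2, c=M0/2=0, d=(M1−M0)/(6·2)=1/4, b=Δ0−h0·(2M0+M1)/6=-3
seg 1: a=-2, c=M1/2=3/2, d=(M2−M1)/(6·2)=-1/4, b=Δ1−h1·(2M1+M2)/6=0
t_q=1 → seg 0, τ=1; S=2+-3·τ+0·τ²+1/4·τ³=-3/4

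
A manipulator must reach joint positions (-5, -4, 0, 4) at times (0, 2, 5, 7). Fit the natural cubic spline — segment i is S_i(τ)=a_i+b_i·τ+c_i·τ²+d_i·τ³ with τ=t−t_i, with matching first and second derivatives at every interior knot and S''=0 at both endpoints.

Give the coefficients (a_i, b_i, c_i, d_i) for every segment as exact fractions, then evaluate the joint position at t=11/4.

  seg 0: a=-5 b=197/546 c=0 d=19/546
  seg 1: a=-4 b=425/546 c=19/91 d=-1/126
  seg 2: a=0 b=496/273 c=25/182 d=-25/1092
S(11/4) = -38463/11648

Δ: Δ0=1/2, Δ1=4/3, Δ2=2
row 1: diag=10, rhs=5; c'=3/10, d'=1/2
row 2: denom=10−3·3/10=91/10; d'=(4−3·1/2)/(91/10)=25/91
back: M2=25/91
back: M1=1/2−3/10·25/91=38/91
M: M0=0, M1=38/91, M2=25/91, M3=0
seg 0: a=-5, c=M0/2=0, d=(M1−M0)/(6·2)=19/546, b=Δ0−h0·(2M0+M1)/6=197/546
seg 1: a=-4, c=M1/2=19/91, d=(M2−M1)/(6·3)=-1/126, b=Δ1−h1·(2M1+M2)/6=425/546
seg 2: a=0, c=M2/2=25/182, d=(M3−M2)/(6·2)=-25/1092, b=Δ2−h2·(2M2+M3)/6=496/273
t_q=11/4 → seg 1, τ=3/4; S=-4+425/546·τ+19/91·τ²+-1/126·τ³=-38463/11648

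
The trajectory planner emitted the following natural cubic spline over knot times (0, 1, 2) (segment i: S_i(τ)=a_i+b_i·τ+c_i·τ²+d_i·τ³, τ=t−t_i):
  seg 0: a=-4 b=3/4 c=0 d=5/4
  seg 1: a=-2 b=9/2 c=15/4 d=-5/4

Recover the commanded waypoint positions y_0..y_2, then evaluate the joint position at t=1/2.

y_0=-4 y_1=-2 y_2=5
S(1/2) = -111/32

y_0 = S_0(0) = a_0 = -4
y_1 = S_1(0) = a_1 = -2
y_2 = S_1(1) = 5
t_q=1/2 is in segment 0 (τ=1/2); S_0(τ)=-111/32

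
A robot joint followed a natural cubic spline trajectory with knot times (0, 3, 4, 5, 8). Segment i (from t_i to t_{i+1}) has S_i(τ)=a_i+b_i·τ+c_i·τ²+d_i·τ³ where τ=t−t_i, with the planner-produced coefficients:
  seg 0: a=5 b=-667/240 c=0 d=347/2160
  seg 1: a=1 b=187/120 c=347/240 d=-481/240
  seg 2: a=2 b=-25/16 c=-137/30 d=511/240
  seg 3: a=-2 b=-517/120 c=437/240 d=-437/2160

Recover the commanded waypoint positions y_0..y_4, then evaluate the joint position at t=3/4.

y_0 = S_0(0) = a_0 = 5
y_1 = S_1(0) = a_1 = 1
y_2 = S_2(0) = a_2 = 2
y_3 = S_3(0) = a_3 = -2
y_4 = S_3(3) = -4
t_q=3/4 is in segment 0 (τ=3/4); S_0(τ)=3055/1024

y_0=5 y_1=1 y_2=2 y_3=-2 y_4=-4
S(3/4) = 3055/1024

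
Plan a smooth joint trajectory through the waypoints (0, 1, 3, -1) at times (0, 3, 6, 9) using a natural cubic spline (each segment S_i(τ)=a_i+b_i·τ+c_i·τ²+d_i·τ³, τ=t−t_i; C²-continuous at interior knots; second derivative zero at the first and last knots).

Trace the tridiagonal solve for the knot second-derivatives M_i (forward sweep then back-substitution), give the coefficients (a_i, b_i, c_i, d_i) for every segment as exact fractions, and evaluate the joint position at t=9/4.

  seg 0: a=0 b=1/9 c=0 d=2/81
  seg 1: a=1 b=7/9 c=2/9 d=-7/81
  seg 2: a=3 b=-2/9 c=-5/9 d=5/81
S(9/4) = 17/32

Δ: Δ0=1/3, Δ1=2/3, Δ2=-4/3
row 1: diag=12, rhs=2; c'=1/4, d'=1/6
row 2: denom=12−3·1/4=45/4; d'=(-12−3·1/6)/(45/4)=-10/9
back: M2=-10/9
back: M1=1/6−1/4·-10/9=4/9
M: M0=0, M1=4/9, M2=-10/9, M3=0
seg 0: a=0, c=M0/2=0, d=(M1−M0)/(6·3)=2/81, b=Δ0−h0·(2M0+M1)/6=1/9
seg 1: a=1, c=M1/2=2/9, d=(M2−M1)/(6·3)=-7/81, b=Δ1−h1·(2M1+M2)/6=7/9
seg 2: a=3, c=M2/2=-5/9, d=(M3−M2)/(6·3)=5/81, b=Δ2−h2·(2M2+M3)/6=-2/9
t_q=9/4 → seg 0, τ=9/4; S=0+1/9·τ+0·τ²+2/81·τ³=17/32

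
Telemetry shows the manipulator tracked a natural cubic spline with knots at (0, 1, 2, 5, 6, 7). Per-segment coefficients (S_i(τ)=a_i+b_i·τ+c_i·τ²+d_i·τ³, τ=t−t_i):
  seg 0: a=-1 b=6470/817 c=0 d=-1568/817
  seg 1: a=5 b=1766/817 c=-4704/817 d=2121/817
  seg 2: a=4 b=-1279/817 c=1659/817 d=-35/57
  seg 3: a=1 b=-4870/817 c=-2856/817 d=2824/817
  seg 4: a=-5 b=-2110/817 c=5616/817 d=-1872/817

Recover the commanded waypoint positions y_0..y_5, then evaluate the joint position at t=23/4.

y_0 = S_0(0) = a_0 = -1
y_1 = S_1(0) = a_1 = 5
y_2 = S_2(0) = a_2 = 4
y_3 = S_3(0) = a_3 = 1
y_4 = S_4(0) = a_4 = -5
y_5 = S_4(1) = -3
t_q=23/4 is in segment 3 (τ=3/4); S_3(τ)=-26005/6536

y_0=-1 y_1=5 y_2=4 y_3=1 y_4=-5 y_5=-3
S(23/4) = -26005/6536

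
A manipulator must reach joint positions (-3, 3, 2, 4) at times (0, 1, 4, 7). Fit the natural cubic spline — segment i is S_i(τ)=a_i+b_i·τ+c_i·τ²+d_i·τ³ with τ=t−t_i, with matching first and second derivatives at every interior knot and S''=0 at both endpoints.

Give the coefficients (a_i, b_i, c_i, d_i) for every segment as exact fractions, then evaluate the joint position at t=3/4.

  seg 0: a=-3 b=601/87 c=0 d=-79/87
  seg 1: a=3 b=364/87 c=-79/29 d=106/261
  seg 2: a=2 b=-104/87 c=27/29 d=-3/29
S(3/4) = 3337/1856

Δ: Δ0=6, Δ1=-1/3, Δ2=2/3
row 1: diag=8, rhs=-38; c'=3/8, d'=-19/4
row 2: denom=12−3·3/8=87/8; d'=(6−3·-19/4)/(87/8)=54/29
back: M2=54/29
back: M1=-19/4−3/8·54/29=-158/29
M: M0=0, M1=-158/29, M2=54/29, M3=0
seg 0: a=-3, c=M0/2=0, d=(M1−M0)/(6·1)=-79/87, b=Δ0−h0·(2M0+M1)/6=601/87
seg 1: a=3, c=M1/2=-79/29, d=(M2−M1)/(6·3)=106/261, b=Δ1−h1·(2M1+M2)/6=364/87
seg 2: a=2, c=M2/2=27/29, d=(M3−M2)/(6·3)=-3/29, b=Δ2−h2·(2M2+M3)/6=-104/87
t_q=3/4 → seg 0, τ=3/4; S=-3+601/87·τ+0·τ²+-79/87·τ³=3337/1856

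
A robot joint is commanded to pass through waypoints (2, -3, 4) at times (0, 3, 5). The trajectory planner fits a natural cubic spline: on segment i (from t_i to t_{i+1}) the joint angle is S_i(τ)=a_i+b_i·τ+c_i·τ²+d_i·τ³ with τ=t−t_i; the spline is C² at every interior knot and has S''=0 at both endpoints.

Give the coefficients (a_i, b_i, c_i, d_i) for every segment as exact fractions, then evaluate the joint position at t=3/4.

  seg 0: a=2 b=-193/60 c=0 d=31/180
  seg 1: a=-3 b=43/30 c=31/20 d=-31/120
S(3/4) = -87/256

Δ: Δ0=-5/3, Δ1=7/2
row 1: diag=10, rhs=31; c'=1/5, d'=31/10
back: M1=31/10
M: M0=0, M1=31/10, M2=0
seg 0: a=2, c=M0/2=0, d=(M1−M0)/(6·3)=31/180, b=Δ0−h0·(2M0+M1)/6=-193/60
seg 1: a=-3, c=M1/2=31/20, d=(M2−M1)/(6·2)=-31/120, b=Δ1−h1·(2M1+M2)/6=43/30
t_q=3/4 → seg 0, τ=3/4; S=2+-193/60·τ+0·τ²+31/180·τ³=-87/256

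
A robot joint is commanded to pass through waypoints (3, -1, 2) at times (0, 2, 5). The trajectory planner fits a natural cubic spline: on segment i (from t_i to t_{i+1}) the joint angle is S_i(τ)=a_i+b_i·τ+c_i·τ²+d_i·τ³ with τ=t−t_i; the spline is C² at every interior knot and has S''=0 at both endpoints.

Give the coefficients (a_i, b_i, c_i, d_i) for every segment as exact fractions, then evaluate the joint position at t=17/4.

  seg 0: a=3 b=-13/5 c=0 d=3/20
  seg 1: a=-1 b=-4/5 c=9/10 d=-1/10
S(17/4) = 79/128

Δ: Δ0=-2, Δ1=1
row 1: diag=10, rhs=18; c'=3/10, d'=9/5
back: M1=9/5
M: M0=0, M1=9/5, M2=0
seg 0: a=3, c=M0/2=0, d=(M1−M0)/(6·2)=3/20, b=Δ0−h0·(2M0+M1)/6=-13/5
seg 1: a=-1, c=M1/2=9/10, d=(M2−M1)/(6·3)=-1/10, b=Δ1−h1·(2M1+M2)/6=-4/5
t_q=17/4 → seg 1, τ=9/4; S=-1+-4/5·τ+9/10·τ²+-1/10·τ³=79/128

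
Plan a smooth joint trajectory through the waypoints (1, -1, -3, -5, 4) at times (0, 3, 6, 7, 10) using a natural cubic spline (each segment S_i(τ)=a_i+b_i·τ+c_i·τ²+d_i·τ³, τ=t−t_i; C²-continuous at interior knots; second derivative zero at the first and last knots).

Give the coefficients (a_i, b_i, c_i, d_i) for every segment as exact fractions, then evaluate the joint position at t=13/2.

  seg 0: a=1 b=-199/228 c=0 d=47/2052
  seg 1: a=-1 b=-29/114 c=47/228 d=-235/2052
  seg 2: a=-3 b=-481/228 c=-47/57 d=71/76
  seg 3: a=-5 b=-109/114 c=451/228 d=-451/2052
S(13/2) = -7559/1824

Δ: Δ0=-2/3, Δ1=-2/3, Δ2=-2, Δ3=3
row 1: diag=12, rhs=0; c'=1/4, d'=0
row 2: denom=8−3·1/4=29/4; d'=(-8−3·0)/(29/4)=-32/29
row 3: denom=8−1·4/29=228/29; d'=(30−1·-32/29)/(228/29)=451/114
back: M3=451/114
back: M2=-32/29−4/29·451/114=-94/57
back: M1=0−1/4·-94/57=47/114
M: M0=0, M1=47/114, M2=-94/57, M3=451/114, M4=0
seg 0: a=1, c=M0/2=0, d=(M1−M0)/(6·3)=47/2052, b=Δ0−h0·(2M0+M1)/6=-199/228
seg 1: a=-1, c=M1/2=47/228, d=(M2−M1)/(6·3)=-235/2052, b=Δ1−h1·(2M1+M2)/6=-29/114
seg 2: a=-3, c=M2/2=-47/57, d=(M3−M2)/(6·1)=71/76, b=Δ2−h2·(2M2+M3)/6=-481/228
seg 3: a=-5, c=M3/2=451/228, d=(M4−M3)/(6·3)=-451/2052, b=Δ3−h3·(2M3+M4)/6=-109/114
t_q=13/2 → seg 2, τ=1/2; S=-3+-481/228·τ+-47/57·τ²+71/76·τ³=-7559/1824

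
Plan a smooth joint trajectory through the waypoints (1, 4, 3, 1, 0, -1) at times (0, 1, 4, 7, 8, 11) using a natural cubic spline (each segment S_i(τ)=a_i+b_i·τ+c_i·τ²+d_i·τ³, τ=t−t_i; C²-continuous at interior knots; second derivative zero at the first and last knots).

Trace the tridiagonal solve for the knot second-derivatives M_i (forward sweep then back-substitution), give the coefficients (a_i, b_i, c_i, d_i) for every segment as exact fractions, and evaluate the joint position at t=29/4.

  seg 0: a=1 b=5654/1635 c=0 d=-749/1635
  seg 1: a=4 b=3407/1635 c=-749/545 d=2789/14715
  seg 2: a=3 b=-1708/1635 c=542/1635 d=-112/1635
  seg 3: a=1 b=-296/327 c=-466/1635 d=311/1635
  seg 4: a=0 b=-493/545 c=467/1635 d=-467/14715
S(29/4) = 26469/34880

Δ: Δ0=3, Δ1=-1/3, Δ2=-2/3, Δ3=-1, Δ4=-1/3
row 1: diag=8, rhs=-20; c'=3/8, d'=-5/2
row 2: denom=12−3·3/8=87/8; d'=(-2−3·-5/2)/(87/8)=44/87
row 3: denom=8−3·8/29=208/29; d'=(-2−3·44/87)/(208/29)=-51/104
row 4: denom=8−1·29/208=1635/208; d'=(4−1·-51/104)/(1635/208)=934/1635
back: M4=934/1635
back: M3=-51/104−29/208·934/1635=-932/1635
back: M2=44/87−8/29·-932/1635=1084/1635
back: M1=-5/2−3/8·1084/1635=-1498/545
M: M0=0, M1=-1498/545, M2=1084/1635, M3=-932/1635, M4=934/1635, M5=0
seg 0: a=1, c=M0/2=0, d=(M1−M0)/(6·1)=-749/1635, b=Δ0−h0·(2M0+M1)/6=5654/1635
seg 1: a=4, c=M1/2=-749/545, d=(M2−M1)/(6·3)=2789/14715, b=Δ1−h1·(2M1+M2)/6=3407/1635
seg 2: a=3, c=M2/2=542/1635, d=(M3−M2)/(6·3)=-112/1635, b=Δ2−h2·(2M2+M3)/6=-1708/1635
seg 3: a=1, c=M3/2=-466/1635, d=(M4−M3)/(6·1)=311/1635, b=Δ3−h3·(2M3+M4)/6=-296/327
seg 4: a=0, c=M4/2=467/1635, d=(M5−M4)/(6·3)=-467/14715, b=Δ4−h4·(2M4+M5)/6=-493/545
t_q=29/4 → seg 3, τ=1/4; S=1+-296/327·τ+-466/1635·τ²+311/1635·τ³=26469/34880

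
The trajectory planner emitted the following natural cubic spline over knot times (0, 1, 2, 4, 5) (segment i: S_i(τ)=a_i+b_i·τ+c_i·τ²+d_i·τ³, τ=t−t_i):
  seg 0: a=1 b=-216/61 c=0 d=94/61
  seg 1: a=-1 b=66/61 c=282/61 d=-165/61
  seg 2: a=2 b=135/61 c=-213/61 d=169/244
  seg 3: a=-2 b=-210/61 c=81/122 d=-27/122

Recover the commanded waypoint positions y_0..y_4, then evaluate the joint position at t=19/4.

y_0 = S_0(0) = a_0 = 1
y_1 = S_1(0) = a_1 = -1
y_2 = S_2(0) = a_2 = 2
y_3 = S_3(0) = a_3 = -2
y_4 = S_3(1) = -5
t_q=19/4 is in segment 3 (τ=3/4); S_3(τ)=-33589/7808

y_0=1 y_1=-1 y_2=2 y_3=-2 y_4=-5
S(19/4) = -33589/7808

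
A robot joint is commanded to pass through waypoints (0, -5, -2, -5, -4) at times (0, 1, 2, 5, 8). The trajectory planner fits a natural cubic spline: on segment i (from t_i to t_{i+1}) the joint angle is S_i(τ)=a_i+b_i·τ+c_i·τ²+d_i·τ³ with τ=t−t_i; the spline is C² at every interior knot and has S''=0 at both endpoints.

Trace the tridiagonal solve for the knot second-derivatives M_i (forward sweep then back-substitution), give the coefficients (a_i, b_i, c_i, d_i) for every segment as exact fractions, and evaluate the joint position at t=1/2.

  seg 0: a=0 b=-607/84 c=0 d=187/84
  seg 1: a=-5 b=-23/42 c=187/28 d=-263/84
  seg 2: a=-2 b=41/12 c=-19/7 d=313/756
  seg 3: a=-5 b=-71/42 c=85/84 d=-85/756
S(1/2) = -747/224

Δ: Δ0=-5, Δ1=3, Δ2=-1, Δ3=1/3
row 1: diag=4, rhs=48; c'=1/4, d'=12
row 2: denom=8−1·1/4=31/4; d'=(-24−1·12)/(31/4)=-144/31
row 3: denom=12−3·12/31=336/31; d'=(8−3·-144/31)/(336/31)=85/42
back: M3=85/42
back: M2=-144/31−12/31·85/42=-38/7
back: M1=12−1/4·-38/7=187/14
M: M0=0, M1=187/14, M2=-38/7, M3=85/42, M4=0
seg 0: a=0, c=M0/2=0, d=(M1−M0)/(6·1)=187/84, b=Δ0−h0·(2M0+M1)/6=-607/84
seg 1: a=-5, c=M1/2=187/28, d=(M2−M1)/(6·1)=-263/84, b=Δ1−h1·(2M1+M2)/6=-23/42
seg 2: a=-2, c=M2/2=-19/7, d=(M3−M2)/(6·3)=313/756, b=Δ2−h2·(2M2+M3)/6=41/12
seg 3: a=-5, c=M3/2=85/84, d=(M4−M3)/(6·3)=-85/756, b=Δ3−h3·(2M3+M4)/6=-71/42
t_q=1/2 → seg 0, τ=1/2; S=0+-607/84·τ+0·τ²+187/84·τ³=-747/224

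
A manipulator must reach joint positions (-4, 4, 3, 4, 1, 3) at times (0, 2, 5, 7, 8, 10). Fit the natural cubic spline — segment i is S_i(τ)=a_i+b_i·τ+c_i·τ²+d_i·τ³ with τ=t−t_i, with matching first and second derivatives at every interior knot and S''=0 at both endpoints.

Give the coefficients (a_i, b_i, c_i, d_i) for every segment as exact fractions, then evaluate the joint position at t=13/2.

  seg 0: a=-4 b=45241/8835 c=0 d=-9901/35340
  seg 1: a=4 b=15538/8835 c=-9901/5890 d=17381/53010
  seg 2: a=3 b=9287/17670 c=748/589 d=-11333/17670
  seg 3: a=4 b=-36949/17670 c=-7593/2945 d=29497/17670
  seg 4: a=1 b=-19787/8835 c=14311/5890 d=-14311/35340
S(13/2) = 211151/47120

Δ: Δ0=4, Δ1=-1/3, Δ2=1/2, Δ3=-3, Δ4=1
row 1: diag=10, rhs=-26; c'=3/10, d'=-13/5
row 2: denom=10−3·3/10=91/10; d'=(5−3·-13/5)/(91/10)=128/91
row 3: denom=6−2·20/91=506/91; d'=(-21−2·128/91)/(506/91)=-197/46
row 4: denom=6−1·91/506=2945/506; d'=(24−1·-197/46)/(2945/506)=14311/2945
back: M4=14311/2945
back: M3=-197/46−91/506·14311/2945=-15186/2945
back: M2=128/91−20/91·-15186/2945=1496/589
back: M1=-13/5−3/10·1496/589=-9901/2945
M: M0=0, M1=-9901/2945, M2=1496/589, M3=-15186/2945, M4=14311/2945, M5=0
seg 0: a=-4, c=M0/2=0, d=(M1−M0)/(6·2)=-9901/35340, b=Δ0−h0·(2M0+M1)/6=45241/8835
seg 1: a=4, c=M1/2=-9901/5890, d=(M2−M1)/(6·3)=17381/53010, b=Δ1−h1·(2M1+M2)/6=15538/8835
seg 2: a=3, c=M2/2=748/589, d=(M3−M2)/(6·2)=-11333/17670, b=Δ2−h2·(2M2+M3)/6=9287/17670
seg 3: a=4, c=M3/2=-7593/2945, d=(M4−M3)/(6·1)=29497/17670, b=Δ3−h3·(2M3+M4)/6=-36949/17670
seg 4: a=1, c=M4/2=14311/5890, d=(M5−M4)/(6·2)=-14311/35340, b=Δ4−h4·(2M4+M5)/6=-19787/8835
t_q=13/2 → seg 2, τ=3/2; S=3+9287/17670·τ+748/589·τ²+-11333/17670·τ³=211151/47120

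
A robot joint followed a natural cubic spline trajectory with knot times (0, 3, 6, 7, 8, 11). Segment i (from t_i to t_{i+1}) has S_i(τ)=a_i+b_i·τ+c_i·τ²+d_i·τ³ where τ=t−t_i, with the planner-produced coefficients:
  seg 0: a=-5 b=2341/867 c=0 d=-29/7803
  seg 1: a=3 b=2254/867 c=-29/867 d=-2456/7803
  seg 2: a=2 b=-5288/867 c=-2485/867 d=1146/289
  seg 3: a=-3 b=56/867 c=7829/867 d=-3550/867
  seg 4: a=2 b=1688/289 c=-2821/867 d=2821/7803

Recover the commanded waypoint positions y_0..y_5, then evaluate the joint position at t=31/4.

y_0=-5 y_1=3 y_2=2 y_3=-3 y_4=2 y_5=0
S(31/4) = 3703/9248

y_0 = S_0(0) = a_0 = -5
y_1 = S_1(0) = a_1 = 3
y_2 = S_2(0) = a_2 = 2
y_3 = S_3(0) = a_3 = -3
y_4 = S_4(0) = a_4 = 2
y_5 = S_4(3) = 0
t_q=31/4 is in segment 3 (τ=3/4); S_3(τ)=3703/9248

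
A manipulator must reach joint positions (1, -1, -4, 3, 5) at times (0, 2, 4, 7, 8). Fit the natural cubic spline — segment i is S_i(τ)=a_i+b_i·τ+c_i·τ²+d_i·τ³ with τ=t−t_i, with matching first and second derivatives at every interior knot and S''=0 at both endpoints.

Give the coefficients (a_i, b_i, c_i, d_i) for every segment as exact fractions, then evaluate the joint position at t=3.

Δ: Δ0=-1, Δ1=-3/2, Δ2=7/3, Δ3=2
row 1: diag=8, rhs=-3; c'=1/4, d'=-3/8
row 2: denom=10−2·1/4=19/2; d'=(23−2·-3/8)/(19/2)=5/2
row 3: denom=8−3·6/19=134/19; d'=(-2−3·5/2)/(134/19)=-361/268
back: M3=-361/268
back: M2=5/2−6/19·-361/268=196/67
back: M1=-3/8−1/4·196/67=-593/536
M: M0=0, M1=-593/536, M2=196/67, M3=-361/268, M4=0
seg 0: a=1, c=M0/2=0, d=(M1−M0)/(6·2)=-593/6432, b=Δ0−h0·(2M0+M1)/6=-1015/1608
seg 1: a=-1, c=M1/2=-593/1072, d=(M2−M1)/(6·2)=2161/6432, b=Δ1−h1·(2M1+M2)/6=-1397/804
seg 2: a=-4, c=M2/2=98/67, d=(M3−M2)/(6·3)=-1145/4824, b=Δ2−h2·(2M2+M3)/6=131/1608
seg 3: a=3, c=M3/2=-361/536, d=(M4−M3)/(6·1)=361/1608, b=Δ3−h3·(2M3+M4)/6=1969/804
t_q=3 → seg 1, τ=1; S=-1+-1397/804·τ+-593/1072·τ²+2161/6432·τ³=-6335/2144

  seg 0: a=1 b=-1015/1608 c=0 d=-593/6432
  seg 1: a=-1 b=-1397/804 c=-593/1072 d=2161/6432
  seg 2: a=-4 b=131/1608 c=98/67 d=-1145/4824
  seg 3: a=3 b=1969/804 c=-361/536 d=361/1608
S(3) = -6335/2144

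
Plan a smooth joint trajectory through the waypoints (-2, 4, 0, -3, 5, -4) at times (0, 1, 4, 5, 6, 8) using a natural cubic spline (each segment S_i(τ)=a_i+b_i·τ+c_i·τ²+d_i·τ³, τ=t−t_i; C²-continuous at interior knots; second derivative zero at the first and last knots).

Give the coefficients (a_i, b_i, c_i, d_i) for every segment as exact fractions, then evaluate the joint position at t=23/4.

Δ: Δ0=6, Δ1=-4/3, Δ2=-3, Δ3=8, Δ4=-9/2
row 1: diag=8, rhs=-44; c'=3/8, d'=-11/2
row 2: denom=8−3·3/8=55/8; d'=(-10−3·-11/2)/(55/8)=52/55
row 3: denom=4−1·8/55=212/55; d'=(66−1·52/55)/(212/55)=1789/106
row 4: denom=6−1·55/212=1217/212; d'=(-75−1·1789/106)/(1217/212)=-19478/1217
back: M4=-19478/1217
back: M3=1789/106−55/212·-19478/1217=25593/1217
back: M2=52/55−8/55·25593/1217=-2572/1217
back: M1=-11/2−3/8·-2572/1217=-5729/1217
M: M0=0, M1=-5729/1217, M2=-2572/1217, M3=25593/1217, M4=-19478/1217, M5=0
seg 0: a=-2, c=M0/2=0, d=(M1−M0)/(6·1)=-5729/7302, b=Δ0−h0·(2M0+M1)/6=49541/7302
seg 1: a=4, c=M1/2=-5729/2434, d=(M2−M1)/(6·3)=3157/21906, b=Δ1−h1·(2M1+M2)/6=16177/3651
seg 2: a=0, c=M2/2=-1286/1217, d=(M3−M2)/(6·1)=28165/7302, b=Δ2−h2·(2M2+M3)/6=-42355/7302
seg 3: a=-3, c=M3/2=25593/2434, d=(M4−M3)/(6·1)=-45071/7302, b=Δ3−h3·(2M3+M4)/6=13354/3651
seg 4: a=5, c=M4/2=-9739/1217, d=(M5−M4)/(6·2)=9739/7302, b=Δ4−h4·(2M4+M5)/6=45053/7302
t_q=23/4 → seg 3, τ=3/4; S=-3+13354/3651·τ+25593/2434·τ²+-45071/7302·τ³=475709/155776

  seg 0: a=-2 b=49541/7302 c=0 d=-5729/7302
  seg 1: a=4 b=16177/3651 c=-5729/2434 d=3157/21906
  seg 2: a=0 b=-42355/7302 c=-1286/1217 d=28165/7302
  seg 3: a=-3 b=13354/3651 c=25593/2434 d=-45071/7302
  seg 4: a=5 b=45053/7302 c=-9739/1217 d=9739/7302
S(23/4) = 475709/155776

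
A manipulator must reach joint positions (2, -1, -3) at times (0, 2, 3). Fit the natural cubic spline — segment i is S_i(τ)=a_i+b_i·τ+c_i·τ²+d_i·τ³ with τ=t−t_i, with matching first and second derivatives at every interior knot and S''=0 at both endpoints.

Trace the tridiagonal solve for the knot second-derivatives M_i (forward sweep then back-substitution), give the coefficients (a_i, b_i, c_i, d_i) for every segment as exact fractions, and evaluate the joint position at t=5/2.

  seg 0: a=2 b=-4/3 c=0 d=-1/24
  seg 1: a=-1 b=-11/6 c=-1/4 d=1/12
S(5/2) = -63/32

Δ: Δ0=-3/2, Δ1=-2
row 1: diag=6, rhs=-3; c'=1/6, d'=-1/2
back: M1=-1/2
M: M0=0, M1=-1/2, M2=0
seg 0: a=2, c=M0/2=0, d=(M1−M0)/(6·2)=-1/24, b=Δ0−h0·(2M0+M1)/6=-4/3
seg 1: a=-1, c=M1/2=-1/4, d=(M2−M1)/(6·1)=1/12, b=Δ1−h1·(2M1+M2)/6=-11/6
t_q=5/2 → seg 1, τ=1/2; S=-1+-11/6·τ+-1/4·τ²+1/12·τ³=-63/32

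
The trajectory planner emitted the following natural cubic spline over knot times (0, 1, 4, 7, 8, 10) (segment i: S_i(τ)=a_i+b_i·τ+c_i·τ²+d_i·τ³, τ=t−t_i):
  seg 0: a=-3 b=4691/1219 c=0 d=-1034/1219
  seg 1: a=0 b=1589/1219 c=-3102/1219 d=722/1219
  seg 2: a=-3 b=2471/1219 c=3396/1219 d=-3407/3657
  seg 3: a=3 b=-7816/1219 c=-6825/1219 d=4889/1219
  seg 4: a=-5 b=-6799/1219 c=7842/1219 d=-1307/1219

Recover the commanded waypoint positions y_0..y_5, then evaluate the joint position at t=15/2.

y_0 = S_0(0) = a_0 = -3
y_1 = S_1(0) = a_1 = 0
y_2 = S_2(0) = a_2 = -3
y_3 = S_3(0) = a_3 = 3
y_4 = S_4(0) = a_4 = -5
y_5 = S_4(2) = 1
t_q=15/2 is in segment 3 (τ=1/2); S_3(τ)=-10769/9752

y_0=-3 y_1=0 y_2=-3 y_3=3 y_4=-5 y_5=1
S(15/2) = -10769/9752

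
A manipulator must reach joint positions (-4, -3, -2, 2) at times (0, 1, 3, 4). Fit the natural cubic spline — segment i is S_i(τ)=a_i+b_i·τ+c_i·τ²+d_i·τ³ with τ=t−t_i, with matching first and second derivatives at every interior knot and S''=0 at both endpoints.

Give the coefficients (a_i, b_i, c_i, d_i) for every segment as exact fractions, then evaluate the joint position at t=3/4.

Δ: Δ0=1, Δ1=1/2, Δ2=4
row 1: diag=6, rhs=-3; c'=1/3, d'=-1/2
row 2: denom=6−2·1/3=16/3; d'=(21−2·-1/2)/(16/3)=33/8
back: M2=33/8
back: M1=-1/2−1/3·33/8=-15/8
M: M0=0, M1=-15/8, M2=33/8, M3=0
seg 0: a=-4, c=M0/2=0, d=(M1−M0)/(6·1)=-5/16, b=Δ0−h0·(2M0+M1)/6=21/16
seg 1: a=-3, c=M1/2=-15/16, d=(M2−M1)/(6·2)=1/2, b=Δ1−h1·(2M1+M2)/6=3/8
seg 2: a=-2, c=M2/2=33/16, d=(M3−M2)/(6·1)=-11/16, b=Δ2−h2·(2M2+M3)/6=21/8
t_q=3/4 → seg 0, τ=3/4; S=-4+21/16·τ+0·τ²+-5/16·τ³=-3223/1024

  seg 0: a=-4 b=21/16 c=0 d=-5/16
  seg 1: a=-3 b=3/8 c=-15/16 d=1/2
  seg 2: a=-2 b=21/8 c=33/16 d=-11/16
S(3/4) = -3223/1024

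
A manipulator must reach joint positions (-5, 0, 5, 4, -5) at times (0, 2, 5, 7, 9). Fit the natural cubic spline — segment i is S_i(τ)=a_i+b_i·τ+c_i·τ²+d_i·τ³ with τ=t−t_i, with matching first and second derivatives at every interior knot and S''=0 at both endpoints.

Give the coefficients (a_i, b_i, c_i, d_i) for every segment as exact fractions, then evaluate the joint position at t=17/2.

  seg 0: a=-5 b=1343/516 c=0 d=-53/2064
  seg 1: a=0 b=296/129 c=-53/344 d=-19/1032
  seg 2: a=5 b=901/1032 c=-55/172 d=-757/4128
  seg 3: a=4 b=-1345/516 c=-977/688 d=977/4128
S(17/2) = -25387/11008

Δ: Δ0=5/2, Δ1=5/3, Δ2=-1/2, Δ3=-9/2
row 1: diag=10, rhs=-5; c'=3/10, d'=-1/2
row 2: denom=10−3·3/10=91/10; d'=(-13−3·-1/2)/(91/10)=-115/91
row 3: denom=8−2·20/91=688/91; d'=(-24−2·-115/91)/(688/91)=-977/344
back: M3=-977/344
back: M2=-115/91−20/91·-977/344=-55/86
back: M1=-1/2−3/10·-55/86=-53/172
M: M0=0, M1=-53/172, M2=-55/86, M3=-977/344, M4=0
seg 0: a=-5, c=M0/2=0, d=(M1−M0)/(6·2)=-53/2064, b=Δ0−h0·(2M0+M1)/6=1343/516
seg 1: a=0, c=M1/2=-53/344, d=(M2−M1)/(6·3)=-19/1032, b=Δ1−h1·(2M1+M2)/6=296/129
seg 2: a=5, c=M2/2=-55/172, d=(M3−M2)/(6·2)=-757/4128, b=Δ2−h2·(2M2+M3)/6=901/1032
seg 3: a=4, c=M3/2=-977/688, d=(M4−M3)/(6·2)=977/4128, b=Δ3−h3·(2M3+M4)/6=-1345/516
t_q=17/2 → seg 3, τ=3/2; S=4+-1345/516·τ+-977/688·τ²+977/4128·τ³=-25387/11008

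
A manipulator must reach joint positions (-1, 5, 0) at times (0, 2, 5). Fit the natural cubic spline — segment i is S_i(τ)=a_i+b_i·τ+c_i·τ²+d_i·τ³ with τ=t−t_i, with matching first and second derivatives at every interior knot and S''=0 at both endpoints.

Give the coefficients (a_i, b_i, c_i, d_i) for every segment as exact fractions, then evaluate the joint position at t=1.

Δ: Δ0=3, Δ1=-5/3
row 1: diag=10, rhs=-28; c'=3/10, d'=-14/5
back: M1=-14/5
M: M0=0, M1=-14/5, M2=0
seg 0: a=-1, c=M0/2=0, d=(M1−M0)/(6·2)=-7/30, b=Δ0−h0·(2M0+M1)/6=59/15
seg 1: a=5, c=M1/2=-7/5, d=(M2−M1)/(6·3)=7/45, b=Δ1−h1·(2M1+M2)/6=17/15
t_q=1 → seg 0, τ=1; S=-1+59/15·τ+0·τ²+-7/30·τ³=27/10

  seg 0: a=-1 b=59/15 c=0 d=-7/30
  seg 1: a=5 b=17/15 c=-7/5 d=7/45
S(1) = 27/10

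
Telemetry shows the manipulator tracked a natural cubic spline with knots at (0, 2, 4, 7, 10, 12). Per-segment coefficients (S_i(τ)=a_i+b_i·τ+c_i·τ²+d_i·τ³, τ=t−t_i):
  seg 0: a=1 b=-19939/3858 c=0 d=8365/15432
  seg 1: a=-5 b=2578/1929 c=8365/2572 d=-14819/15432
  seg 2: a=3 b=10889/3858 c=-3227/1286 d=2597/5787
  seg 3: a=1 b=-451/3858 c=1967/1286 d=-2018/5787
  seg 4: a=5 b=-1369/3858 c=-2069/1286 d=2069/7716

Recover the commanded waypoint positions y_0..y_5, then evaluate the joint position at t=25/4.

y_0=1 y_1=-5 y_2=3 y_3=1 y_4=5 y_5=0
S(25/4) = 72375/41152

y_0 = S_0(0) = a_0 = 1
y_1 = S_1(0) = a_1 = -5
y_2 = S_2(0) = a_2 = 3
y_3 = S_3(0) = a_3 = 1
y_4 = S_4(0) = a_4 = 5
y_5 = S_4(2) = 0
t_q=25/4 is in segment 2 (τ=9/4); S_2(τ)=72375/41152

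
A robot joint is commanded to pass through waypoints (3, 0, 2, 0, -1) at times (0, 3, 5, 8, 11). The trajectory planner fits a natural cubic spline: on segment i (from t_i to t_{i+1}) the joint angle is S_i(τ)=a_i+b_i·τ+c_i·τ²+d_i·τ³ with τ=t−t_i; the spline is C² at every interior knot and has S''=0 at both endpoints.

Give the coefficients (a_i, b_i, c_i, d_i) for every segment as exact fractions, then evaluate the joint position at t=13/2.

  seg 0: a=3 b=-103/59 c=0 d=44/531
  seg 1: a=0 b=29/59 c=44/59 d=-29/118
  seg 2: a=2 b=31/59 c=-43/59 d=176/1593
  seg 3: a=0 b=-51/59 c=47/177 d=-47/1593
S(13/2) = 359/236

Δ: Δ0=-1, Δ1=1, Δ2=-2/3, Δ3=-1/3
row 1: diag=10, rhs=12; c'=1/5, d'=6/5
row 2: denom=10−2·1/5=48/5; d'=(-10−2·6/5)/(48/5)=-31/24
row 3: denom=12−3·5/16=177/16; d'=(2−3·-31/24)/(177/16)=94/177
back: M3=94/177
back: M2=-31/24−5/16·94/177=-86/59
back: M1=6/5−1/5·-86/59=88/59
M: M0=0, M1=88/59, M2=-86/59, M3=94/177, M4=0
seg 0: a=3, c=M0/2=0, d=(M1−M0)/(6·3)=44/531, b=Δ0−h0·(2M0+M1)/6=-103/59
seg 1: a=0, c=M1/2=44/59, d=(M2−M1)/(6·2)=-29/118, b=Δ1−h1·(2M1+M2)/6=29/59
seg 2: a=2, c=M2/2=-43/59, d=(M3−M2)/(6·3)=176/1593, b=Δ2−h2·(2M2+M3)/6=31/59
seg 3: a=0, c=M3/2=47/177, d=(M4−M3)/(6·3)=-47/1593, b=Δ3−h3·(2M3+M4)/6=-51/59
t_q=13/2 → seg 2, τ=3/2; S=2+31/59·τ+-43/59·τ²+176/1593·τ³=359/236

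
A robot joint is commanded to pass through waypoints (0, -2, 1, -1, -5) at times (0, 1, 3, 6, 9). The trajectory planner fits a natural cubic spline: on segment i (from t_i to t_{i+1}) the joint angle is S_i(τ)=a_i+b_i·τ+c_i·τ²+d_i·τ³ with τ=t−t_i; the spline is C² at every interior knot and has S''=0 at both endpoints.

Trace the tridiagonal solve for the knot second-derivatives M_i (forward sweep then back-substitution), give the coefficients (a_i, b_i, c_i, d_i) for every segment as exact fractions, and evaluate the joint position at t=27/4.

Δ: Δ0=-2, Δ1=3/2, Δ2=-2/3, Δ3=-4/3
row 1: diag=6, rhs=21; c'=1/3, d'=7/2
row 2: denom=10−2·1/3=28/3; d'=(-13−2·7/2)/(28/3)=-15/7
row 3: denom=12−3·9/28=309/28; d'=(-4−3·-15/7)/(309/28)=68/309
back: M3=68/309
back: M2=-15/7−9/28·68/309=-228/103
back: M1=7/2−1/3·-228/103=873/206
M: M0=0, M1=873/206, M2=-228/103, M3=68/309, M4=0
seg 0: a=0, c=M0/2=0, d=(M1−M0)/(6·1)=291/412, b=Δ0−h0·(2M0+M1)/6=-1115/412
seg 1: a=-2, c=M1/2=873/412, d=(M2−M1)/(6·2)=-443/824, b=Δ1−h1·(2M1+M2)/6=-121/206
seg 2: a=1, c=M2/2=-114/103, d=(M3−M2)/(6·3)=376/2781, b=Δ2−h2·(2M2+M3)/6=148/103
seg 3: a=-1, c=M3/2=34/309, d=(M4−M3)/(6·3)=-34/2781, b=Δ3−h3·(2M3+M4)/6=-160/103
t_q=27/4 → seg 3, τ=3/4; S=-1+-160/103·τ+34/309·τ²+-34/2781·τ³=-6949/3296

  seg 0: a=0 b=-1115/412 c=0 d=291/412
  seg 1: a=-2 b=-121/206 c=873/412 d=-443/824
  seg 2: a=1 b=148/103 c=-114/103 d=376/2781
  seg 3: a=-1 b=-160/103 c=34/309 d=-34/2781
S(27/4) = -6949/3296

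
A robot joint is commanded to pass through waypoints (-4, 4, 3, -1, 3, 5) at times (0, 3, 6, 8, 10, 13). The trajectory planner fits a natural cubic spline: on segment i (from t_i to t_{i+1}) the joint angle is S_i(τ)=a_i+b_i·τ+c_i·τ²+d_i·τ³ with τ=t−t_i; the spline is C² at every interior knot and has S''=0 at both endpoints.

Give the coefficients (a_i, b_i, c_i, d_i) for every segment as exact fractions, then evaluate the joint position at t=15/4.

  seg 0: a=-4 b=2149/663 c=0 d=-127/1989
  seg 1: a=4 b=1006/663 c=-127/221 d=-28/1989
  seg 2: a=3 b=-1532/663 c=-155/221 d=284/663
  seg 3: a=-1 b=16/663 c=413/221 d=-292/663
  seg 4: a=3 b=1468/663 c=-171/221 d=19/221
S(15/4) = 327/68

Δ: Δ0=8/3, Δ1=-1/3, Δ2=-2, Δ3=2, Δ4=2/3
row 1: diag=12, rhs=-18; c'=1/4, d'=-3/2
row 2: denom=10−3·1/4=37/4; d'=(-10−3·-3/2)/(37/4)=-22/37
row 3: denom=8−2·8/37=280/37; d'=(24−2·-22/37)/(280/37)=233/70
row 4: denom=10−2·37/140=663/70; d'=(-8−2·233/70)/(663/70)=-342/221
back: M4=-342/221
back: M3=233/70−37/140·-342/221=826/221
back: M2=-22/37−8/37·826/221=-310/221
back: M1=-3/2−1/4·-310/221=-254/221
M: M0=0, M1=-254/221, M2=-310/221, M3=826/221, M4=-342/221, M5=0
seg 0: a=-4, c=M0/2=0, d=(M1−M0)/(6·3)=-127/1989, b=Δ0−h0·(2M0+M1)/6=2149/663
seg 1: a=4, c=M1/2=-127/221, d=(M2−M1)/(6·3)=-28/1989, b=Δ1−h1·(2M1+M2)/6=1006/663
seg 2: a=3, c=M2/2=-155/221, d=(M3−M2)/(6·2)=284/663, b=Δ2−h2·(2M2+M3)/6=-1532/663
seg 3: a=-1, c=M3/2=413/221, d=(M4−M3)/(6·2)=-292/663, b=Δ3−h3·(2M3+M4)/6=16/663
seg 4: a=3, c=M4/2=-171/221, d=(M5−M4)/(6·3)=19/221, b=Δ4−h4·(2M4+M5)/6=1468/663
t_q=15/4 → seg 1, τ=3/4; S=4+1006/663·τ+-127/221·τ²+-28/1989·τ³=327/68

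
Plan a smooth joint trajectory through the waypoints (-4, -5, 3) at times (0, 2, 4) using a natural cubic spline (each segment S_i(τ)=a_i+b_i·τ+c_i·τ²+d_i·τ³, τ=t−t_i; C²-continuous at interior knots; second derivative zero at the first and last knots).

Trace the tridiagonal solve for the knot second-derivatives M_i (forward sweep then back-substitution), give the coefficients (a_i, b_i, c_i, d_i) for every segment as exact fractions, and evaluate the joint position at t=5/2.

Δ: Δ0=-1/2, Δ1=4
row 1: diag=8, rhs=27; c'=1/4, d'=27/8
back: M1=27/8
M: M0=0, M1=27/8, M2=0
seg 0: a=-4, c=M0/2=0, d=(M1−M0)/(6·2)=9/32, b=Δ0−h0·(2M0+M1)/6=-13/8
seg 1: a=-5, c=M1/2=27/16, d=(M2−M1)/(6·2)=-9/32, b=Δ1−h1·(2M1+M2)/6=7/4
t_q=5/2 → seg 1, τ=1/2; S=-5+7/4·τ+27/16·τ²+-9/32·τ³=-957/256

  seg 0: a=-4 b=-13/8 c=0 d=9/32
  seg 1: a=-5 b=7/4 c=27/16 d=-9/32
S(5/2) = -957/256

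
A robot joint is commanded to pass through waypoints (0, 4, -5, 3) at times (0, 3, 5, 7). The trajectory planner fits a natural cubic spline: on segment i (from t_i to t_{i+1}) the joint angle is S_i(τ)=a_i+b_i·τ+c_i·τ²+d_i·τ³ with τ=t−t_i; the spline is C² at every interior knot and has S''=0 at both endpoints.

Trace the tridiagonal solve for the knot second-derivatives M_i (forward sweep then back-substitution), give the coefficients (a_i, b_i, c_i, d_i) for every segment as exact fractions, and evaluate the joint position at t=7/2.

  seg 0: a=0 b=877/228 c=0 d=-191/684
  seg 1: a=4 b=-421/114 c=-191/76 d=481/456
  seg 2: a=-5 b=-62/57 c=145/38 d=-145/228
S(7/2) = 2015/1216

Δ: Δ0=4/3, Δ1=-9/2, Δ2=4
row 1: diag=10, rhs=-35; c'=1/5, d'=-7/2
row 2: denom=8−2·1/5=38/5; d'=(51−2·-7/2)/(38/5)=145/19
back: M2=145/19
back: M1=-7/2−1/5·145/19=-191/38
M: M0=0, M1=-191/38, M2=145/19, M3=0
seg 0: a=0, c=M0/2=0, d=(M1−M0)/(6·3)=-191/684, b=Δ0−h0·(2M0+M1)/6=877/228
seg 1: a=4, c=M1/2=-191/76, d=(M2−M1)/(6·2)=481/456, b=Δ1−h1·(2M1+M2)/6=-421/114
seg 2: a=-5, c=M2/2=145/38, d=(M3−M2)/(6·2)=-145/228, b=Δ2−h2·(2M2+M3)/6=-62/57
t_q=7/2 → seg 1, τ=1/2; S=4+-421/114·τ+-191/76·τ²+481/456·τ³=2015/1216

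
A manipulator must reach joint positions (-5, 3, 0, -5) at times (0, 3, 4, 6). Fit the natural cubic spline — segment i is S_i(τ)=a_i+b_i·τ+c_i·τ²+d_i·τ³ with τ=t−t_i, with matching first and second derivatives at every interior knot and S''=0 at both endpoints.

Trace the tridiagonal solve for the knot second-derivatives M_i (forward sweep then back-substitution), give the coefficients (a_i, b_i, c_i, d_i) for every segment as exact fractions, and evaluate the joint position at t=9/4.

  seg 0: a=-5 b=1373/282 c=0 d=-23/94
  seg 1: a=3 b=-245/141 c=-207/94 d=265/282
  seg 2: a=0 b=-937/282 c=29/47 d=-29/282
S(9/4) = 19057/6016

Δ: Δ0=8/3, Δ1=-3, Δ2=-5/2
row 1: diag=8, rhs=-34; c'=1/8, d'=-17/4
row 2: denom=6−1·1/8=47/8; d'=(3−1·-17/4)/(47/8)=58/47
back: M2=58/47
back: M1=-17/4−1/8·58/47=-207/47
M: M0=0, M1=-207/47, M2=58/47, M3=0
seg 0: a=-5, c=M0/2=0, d=(M1−M0)/(6·3)=-23/94, b=Δ0−h0·(2M0+M1)/6=1373/282
seg 1: a=3, c=M1/2=-207/94, d=(M2−M1)/(6·1)=265/282, b=Δ1−h1·(2M1+M2)/6=-245/141
seg 2: a=0, c=M2/2=29/47, d=(M3−M2)/(6·2)=-29/282, b=Δ2−h2·(2M2+M3)/6=-937/282
t_q=9/4 → seg 0, τ=9/4; S=-5+1373/282·τ+0·τ²+-23/94·τ³=19057/6016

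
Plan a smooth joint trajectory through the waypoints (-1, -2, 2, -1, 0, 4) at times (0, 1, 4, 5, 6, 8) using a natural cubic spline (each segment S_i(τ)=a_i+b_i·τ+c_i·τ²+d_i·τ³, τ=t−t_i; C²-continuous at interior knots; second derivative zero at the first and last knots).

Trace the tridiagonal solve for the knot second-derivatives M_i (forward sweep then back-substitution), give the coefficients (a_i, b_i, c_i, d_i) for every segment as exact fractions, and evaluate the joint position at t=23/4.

Δ: Δ0=-1, Δ1=4/3, Δ2=-3, Δ3=1, Δ4=2
row 1: diag=8, rhs=14; c'=3/8, d'=7/4
row 2: denom=8−3·3/8=55/8; d'=(-26−3·7/4)/(55/8)=-50/11
row 3: denom=4−1·8/55=212/55; d'=(24−1·-50/11)/(212/55)=785/106
row 4: denom=6−1·55/212=1217/212; d'=(6−1·785/106)/(1217/212)=-298/1217
back: M4=-298/1217
back: M3=785/106−55/212·-298/1217=9090/1217
back: M2=-50/11−8/55·9090/1217=-6854/1217
back: M1=7/4−3/8·-6854/1217=4700/1217
M: M0=0, M1=4700/1217, M2=-6854/1217, M3=9090/1217, M4=-298/1217, M5=0
seg 0: a=-1, c=M0/2=0, d=(M1−M0)/(6·1)=2350/3651, b=Δ0−h0·(2M0+M1)/6=-6001/3651
seg 1: a=-2, c=M1/2=2350/1217, d=(M2−M1)/(6·3)=-5777/10953, b=Δ1−h1·(2M1+M2)/6=1049/3651
seg 2: a=2, c=M2/2=-3427/1217, d=(M3−M2)/(6·1)=7972/3651, b=Δ2−h2·(2M2+M3)/6=-8644/3651
seg 3: a=-1, c=M3/2=4545/1217, d=(M4−M3)/(6·1)=-4694/3651, b=Δ3−h3·(2M3+M4)/6=-5290/3651
seg 4: a=0, c=M4/2=-149/1217, d=(M5−M4)/(6·2)=149/7302, b=Δ4−h4·(2M4+M5)/6=7898/3651
t_q=23/4 → seg 3, τ=3/4; S=-1+-5290/3651·τ+4545/1217·τ²+-4694/3651·τ³=-20577/38944

  seg 0: a=-1 b=-6001/3651 c=0 d=2350/3651
  seg 1: a=-2 b=1049/3651 c=2350/1217 d=-5777/10953
  seg 2: a=2 b=-8644/3651 c=-3427/1217 d=7972/3651
  seg 3: a=-1 b=-5290/3651 c=4545/1217 d=-4694/3651
  seg 4: a=0 b=7898/3651 c=-149/1217 d=149/7302
S(23/4) = -20577/38944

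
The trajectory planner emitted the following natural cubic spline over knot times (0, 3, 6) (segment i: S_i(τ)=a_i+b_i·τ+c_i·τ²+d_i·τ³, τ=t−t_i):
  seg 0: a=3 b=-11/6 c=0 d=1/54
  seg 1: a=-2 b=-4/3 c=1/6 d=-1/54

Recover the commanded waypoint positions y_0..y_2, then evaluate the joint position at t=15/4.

y_0 = S_0(0) = a_0 = 3
y_1 = S_1(0) = a_1 = -2
y_2 = S_1(3) = -5
t_q=15/4 is in segment 1 (τ=3/4); S_1(τ)=-373/128

y_0=3 y_1=-2 y_2=-5
S(15/4) = -373/128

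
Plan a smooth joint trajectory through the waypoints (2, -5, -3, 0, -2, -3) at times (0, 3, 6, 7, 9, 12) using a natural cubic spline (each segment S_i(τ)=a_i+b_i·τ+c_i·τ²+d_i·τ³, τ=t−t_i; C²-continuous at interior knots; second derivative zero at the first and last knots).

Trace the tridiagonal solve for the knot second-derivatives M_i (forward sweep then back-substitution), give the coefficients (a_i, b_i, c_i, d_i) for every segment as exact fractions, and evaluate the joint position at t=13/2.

Δ: Δ0=-7/3, Δ1=2/3, Δ2=3, Δ3=-1, Δ4=-1/3
row 1: diag=12, rhs=18; c'=1/4, d'=3/2
row 2: denom=8−3·1/4=29/4; d'=(14−3·3/2)/(29/4)=38/29
row 3: denom=6−1·4/29=170/29; d'=(-24−1·38/29)/(170/29)=-367/85
row 4: denom=10−2·29/85=792/85; d'=(4−2·-367/85)/(792/85)=179/132
back: M4=179/132
back: M3=-367/85−29/85·179/132=-631/132
back: M2=38/29−4/29·-631/132=65/33
back: M1=3/2−1/4·65/33=133/132
M: M0=0, M1=133/132, M2=65/33, M3=-631/132, M4=179/132, M5=0
seg 0: a=2, c=M0/2=0, d=(M1−M0)/(6·3)=133/2376, b=Δ0−h0·(2M0+M1)/6=-749/264
seg 1: a=-5, c=M1/2=133/264, d=(M2−M1)/(6·3)=127/2376, b=Δ1−h1·(2M1+M2)/6=-175/132
seg 2: a=-3, c=M2/2=65/66, d=(M3−M2)/(6·1)=-9/8, b=Δ2−h2·(2M2+M3)/6=829/264
seg 3: a=0, c=M3/2=-631/264, d=(M4−M3)/(6·2)=45/88, b=Δ3−h3·(2M3+M4)/6=229/132
seg 4: a=-2, c=M4/2=179/264, d=(M5−M4)/(6·3)=-179/2376, b=Δ4−h4·(2M4+M5)/6=-223/132
t_q=13/2 → seg 2, τ=1/2; S=-3+829/264·τ+65/66·τ²+-9/8·τ³=-2797/2112

  seg 0: a=2 b=-749/264 c=0 d=133/2376
  seg 1: a=-5 b=-175/132 c=133/264 d=127/2376
  seg 2: a=-3 b=829/264 c=65/66 d=-9/8
  seg 3: a=0 b=229/132 c=-631/264 d=45/88
  seg 4: a=-2 b=-223/132 c=179/264 d=-179/2376
S(13/2) = -2797/2112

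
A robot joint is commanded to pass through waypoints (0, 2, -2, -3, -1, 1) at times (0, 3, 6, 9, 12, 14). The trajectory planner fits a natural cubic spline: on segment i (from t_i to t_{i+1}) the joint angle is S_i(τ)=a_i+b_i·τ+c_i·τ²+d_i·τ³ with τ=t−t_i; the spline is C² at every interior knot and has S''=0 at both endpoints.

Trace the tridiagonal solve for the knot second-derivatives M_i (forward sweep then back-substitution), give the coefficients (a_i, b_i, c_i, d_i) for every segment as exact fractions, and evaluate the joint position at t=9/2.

  seg 0: a=0 b=1942/1545 c=0 d=-304/4635
  seg 1: a=2 b=-794/1545 c=-304/515 d=98/927
  seg 2: a=-2 b=-1856/1545 c=186/515 d=-37/1545
  seg 3: a=-3 b=493/1545 c=15/103 d=-46/4635
  seg 4: a=-1 b=1429/1545 c=29/515 d=-29/3090
S(9/2) = 531/2060

Δ: Δ0=2/3, Δ1=-4/3, Δ2=-1/3, Δ3=2/3, Δ4=1
row 1: diag=12, rhs=-12; c'=1/4, d'=-1
row 2: denom=12−3·1/4=45/4; d'=(6−3·-1)/(45/4)=4/5
row 3: denom=12−3·4/15=56/5; d'=(6−3·4/5)/(56/5)=9/28
row 4: denom=10−3·15/56=515/56; d'=(2−3·9/28)/(515/56)=58/515
back: M4=58/515
back: M3=9/28−15/56·58/515=30/103
back: M2=4/5−4/15·30/103=372/515
back: M1=-1−1/4·372/515=-608/515
M: M0=0, M1=-608/515, M2=372/515, M3=30/103, M4=58/515, M5=0
seg 0: a=0, c=M0/2=0, d=(M1−M0)/(6·3)=-304/4635, b=Δ0−h0·(2M0+M1)/6=1942/1545
seg 1: a=2, c=M1/2=-304/515, d=(M2−M1)/(6·3)=98/927, b=Δ1−h1·(2M1+M2)/6=-794/1545
seg 2: a=-2, c=M2/2=186/515, d=(M3−M2)/(6·3)=-37/1545, b=Δ2−h2·(2M2+M3)/6=-1856/1545
seg 3: a=-3, c=M3/2=15/103, d=(M4−M3)/(6·3)=-46/4635, b=Δ3−h3·(2M3+M4)/6=493/1545
seg 4: a=-1, c=M4/2=29/515, d=(M5−M4)/(6·2)=-29/3090, b=Δ4−h4·(2M4+M5)/6=1429/1545
t_q=9/2 → seg 1, τ=3/2; S=2+-794/1545·τ+-304/515·τ²+98/927·τ³=531/2060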